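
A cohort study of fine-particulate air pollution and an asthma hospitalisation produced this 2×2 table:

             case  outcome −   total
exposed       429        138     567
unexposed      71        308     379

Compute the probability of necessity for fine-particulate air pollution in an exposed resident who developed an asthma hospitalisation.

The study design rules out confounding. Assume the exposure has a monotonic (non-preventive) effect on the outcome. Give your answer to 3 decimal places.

PN ≈ 0.752

p₁ = P(outcome | exposed) = 429/567 = 0.75661
p₀ = P(outcome | unexposed) = 71/379 = 0.18734
Under exogeneity and monotonicity, PN = (p₁ − p₀)/p₁.
PN = (0.75661 − 0.18734) / 0.75661 ≈ 0.7524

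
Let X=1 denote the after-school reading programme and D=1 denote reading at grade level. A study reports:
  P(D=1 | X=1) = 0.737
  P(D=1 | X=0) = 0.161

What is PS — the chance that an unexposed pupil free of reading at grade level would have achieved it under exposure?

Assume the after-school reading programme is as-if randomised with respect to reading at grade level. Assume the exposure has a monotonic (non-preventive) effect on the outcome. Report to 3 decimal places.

Let p₁ = 0.737, p₀ = 0.161.
Under exogeneity and monotonicity, PS = (p₁ − p₀) / (1 − p₀).
PS = (0.737 − 0.161) / (1 − 0.161) = 0.576 / 0.839 ≈ 0.6865

PS ≈ 0.687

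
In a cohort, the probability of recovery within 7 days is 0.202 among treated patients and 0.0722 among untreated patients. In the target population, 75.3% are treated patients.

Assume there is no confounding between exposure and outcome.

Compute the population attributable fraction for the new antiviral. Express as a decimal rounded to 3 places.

PAF ≈ 0.575

Let p₁ = 0.202, p₀ = 0.0722.
Overall risk P(Y=1) = π·p₁ + (1−π)·p₀ = 0.753×0.202 + 0.247×0.0722 = 0.16994.
Under exogeneity, PAF = [P(Y=1) − p₀] / P(Y=1).
PAF = (0.16994 − 0.0722) / 0.16994 ≈ 0.5751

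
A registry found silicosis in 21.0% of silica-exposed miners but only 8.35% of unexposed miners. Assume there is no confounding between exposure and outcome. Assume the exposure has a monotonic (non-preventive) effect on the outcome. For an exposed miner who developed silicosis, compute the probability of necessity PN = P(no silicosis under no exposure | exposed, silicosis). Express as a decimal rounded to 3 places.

PN ≈ 0.602

p₁ = 0.21, p₀ = 0.0835.
Under exogeneity and monotonicity, PN = (p₁ − p₀) / p₁.
PN = (0.21 − 0.0835) / 0.21 = 0.1265 / 0.21 ≈ 0.6024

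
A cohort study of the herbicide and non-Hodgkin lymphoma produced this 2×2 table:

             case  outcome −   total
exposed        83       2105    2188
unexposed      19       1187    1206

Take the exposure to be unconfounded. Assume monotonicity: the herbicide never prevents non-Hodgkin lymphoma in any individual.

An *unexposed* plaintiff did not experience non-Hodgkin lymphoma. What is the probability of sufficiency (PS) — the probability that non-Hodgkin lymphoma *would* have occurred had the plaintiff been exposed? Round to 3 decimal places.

p₁ = P(outcome | exposed) = 83/2188 = 0.037934
p₀ = P(outcome | unexposed) = 19/1206 = 0.015755
Under exogeneity and monotonicity, PS = (p₁ − p₀)/(1 − p₀).
PS = (0.037934 − 0.015755) / 0.98425 ≈ 0.0225

PS ≈ 0.023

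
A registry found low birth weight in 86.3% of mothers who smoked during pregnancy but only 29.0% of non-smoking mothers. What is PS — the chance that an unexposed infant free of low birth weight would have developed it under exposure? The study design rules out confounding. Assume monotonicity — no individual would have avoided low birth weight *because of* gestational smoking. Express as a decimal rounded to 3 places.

p₁ = 0.863, p₀ = 0.29.
Under exogeneity and monotonicity, PS = (p₁ − p₀) / (1 − p₀).
PS = (0.863 − 0.29) / (1 − 0.29) = 0.573 / 0.71 ≈ 0.8070

PS ≈ 0.807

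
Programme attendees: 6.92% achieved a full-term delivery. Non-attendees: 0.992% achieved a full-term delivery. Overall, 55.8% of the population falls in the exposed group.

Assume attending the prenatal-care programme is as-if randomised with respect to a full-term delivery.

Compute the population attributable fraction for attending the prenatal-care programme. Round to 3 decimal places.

PAF ≈ 0.769

p₁ = 0.0692, p₀ = 0.00992.
Overall risk P(Y=1) = π·p₁ + (1−π)·p₀ = 0.558×0.0692 + 0.442×0.00992 = 0.042998.
Under exogeneity, PAF = [P(Y=1) − p₀] / P(Y=1).
PAF = (0.042998 − 0.00992) / 0.042998 ≈ 0.7693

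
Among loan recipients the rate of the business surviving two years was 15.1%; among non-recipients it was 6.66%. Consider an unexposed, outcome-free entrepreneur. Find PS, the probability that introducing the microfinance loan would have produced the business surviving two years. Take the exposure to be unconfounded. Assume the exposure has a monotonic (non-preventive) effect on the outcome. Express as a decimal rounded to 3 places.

PS ≈ 0.090

p₁ = 0.151, p₀ = 0.0666.
Under exogeneity and monotonicity, PS = (p₁ − p₀) / (1 − p₀).
PS = (0.151 − 0.0666) / (1 − 0.0666) = 0.0844 / 0.9334 ≈ 0.0904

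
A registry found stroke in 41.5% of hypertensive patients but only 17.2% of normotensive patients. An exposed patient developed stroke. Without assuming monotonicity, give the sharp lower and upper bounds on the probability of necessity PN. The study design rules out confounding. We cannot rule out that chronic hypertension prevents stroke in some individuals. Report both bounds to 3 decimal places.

0.586 ≤ PN ≤ 1.000

p₁ = 0.415, p₀ = 0.172.
Under exogeneity alone the bounds on PN are max{0,(p₁−p₀)/p₁} ≤ PN ≤ min{1,(1−p₀)/p₁}.
  lower = (p₁ − p₀)/p₁ = 0.243 / 0.415 ≈ 0.5855
  upper = min{1, (1 − p₀)/p₁} = 0.828 / 0.415 ≈ 1.9952 → capped at 1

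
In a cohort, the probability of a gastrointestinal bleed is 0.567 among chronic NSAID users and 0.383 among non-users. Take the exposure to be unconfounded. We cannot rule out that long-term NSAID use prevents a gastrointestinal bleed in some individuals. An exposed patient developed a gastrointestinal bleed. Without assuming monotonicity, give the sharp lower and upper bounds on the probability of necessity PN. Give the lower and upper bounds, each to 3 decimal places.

Let p₁ = 0.567, p₀ = 0.383.
Under exogeneity alone the bounds on PN are max{0,(p₁−p₀)/p₁} ≤ PN ≤ min{1,(1−p₀)/p₁}.
  lower = (p₁ − p₀)/p₁ = 0.184 / 0.567 ≈ 0.3245
  upper = min{1, (1 − p₀)/p₁} = 0.617 / 0.567 ≈ 1.0882 → capped at 1

0.325 ≤ PN ≤ 1.000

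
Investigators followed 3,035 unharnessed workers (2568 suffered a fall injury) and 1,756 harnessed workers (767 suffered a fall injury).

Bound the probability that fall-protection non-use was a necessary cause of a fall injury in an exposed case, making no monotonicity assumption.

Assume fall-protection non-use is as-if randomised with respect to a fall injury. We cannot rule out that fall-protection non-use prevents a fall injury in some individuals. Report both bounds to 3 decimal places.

p₁ = P(outcome | exposed) = 2568/3035 = 0.84613
p₀ = P(outcome | unexposed) = 767/1756 = 0.43679
Under exogeneity alone the bounds on PN are max{0,(p₁−p₀)/p₁} ≤ PN ≤ min{1,(1−p₀)/p₁}.
  lower = (p₁ − p₀)/p₁ = 0.40934 / 0.84613 ≈ 0.4838
  upper = min{1, (1 − p₀)/p₁} = 0.56321 / 0.84613 ≈ 0.6656

0.484 ≤ PN ≤ 0.666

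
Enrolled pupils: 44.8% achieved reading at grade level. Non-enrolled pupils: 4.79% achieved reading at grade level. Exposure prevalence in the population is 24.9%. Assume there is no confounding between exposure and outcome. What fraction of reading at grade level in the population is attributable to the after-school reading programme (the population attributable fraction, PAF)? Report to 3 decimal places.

PAF ≈ 0.675

p₁ = 0.448, p₀ = 0.0479.
Overall risk P(Y=1) = π·p₁ + (1−π)·p₀ = 0.249×0.448 + 0.751×0.0479 = 0.14752.
Under exogeneity, PAF = [P(Y=1) − p₀] / P(Y=1).
PAF = (0.14752 − 0.0479) / 0.14752 ≈ 0.6753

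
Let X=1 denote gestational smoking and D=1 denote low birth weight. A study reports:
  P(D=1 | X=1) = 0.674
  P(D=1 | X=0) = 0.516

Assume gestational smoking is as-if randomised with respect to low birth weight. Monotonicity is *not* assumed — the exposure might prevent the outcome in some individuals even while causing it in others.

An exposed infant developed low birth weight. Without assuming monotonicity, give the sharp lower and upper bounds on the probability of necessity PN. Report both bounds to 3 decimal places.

Let p₁ = 0.674, p₀ = 0.516.
Under exogeneity alone the bounds on PN are max{0,(p₁−p₀)/p₁} ≤ PN ≤ min{1,(1−p₀)/p₁}.
  lower = (p₁ − p₀)/p₁ = 0.158 / 0.674 ≈ 0.2344
  upper = min{1, (1 − p₀)/p₁} = 0.484 / 0.674 ≈ 0.7181

0.234 ≤ PN ≤ 0.718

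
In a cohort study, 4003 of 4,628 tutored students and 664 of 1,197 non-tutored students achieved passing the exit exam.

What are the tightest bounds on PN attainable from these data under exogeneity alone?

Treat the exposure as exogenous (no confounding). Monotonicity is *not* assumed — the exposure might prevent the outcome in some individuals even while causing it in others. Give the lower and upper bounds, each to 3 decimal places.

p₁ = P(outcome | exposed) = 4003/4628 = 0.86495
p₀ = P(outcome | unexposed) = 664/1197 = 0.55472
Under exogeneity alone the bounds on PN are max{0,(p₁−p₀)/p₁} ≤ PN ≤ min{1,(1−p₀)/p₁}.
  lower = (p₁ − p₀)/p₁ = 0.31023 / 0.86495 ≈ 0.3587
  upper = min{1, (1 − p₀)/p₁} = 0.44528 / 0.86495 ≈ 0.5148

0.359 ≤ PN ≤ 0.515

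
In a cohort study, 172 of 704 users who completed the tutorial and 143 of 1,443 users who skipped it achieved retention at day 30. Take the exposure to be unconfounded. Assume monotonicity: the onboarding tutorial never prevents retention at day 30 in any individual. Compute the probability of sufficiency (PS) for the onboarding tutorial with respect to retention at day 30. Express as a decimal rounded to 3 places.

p₁ = P(outcome | exposed) = 172/704 = 0.24432
p₀ = P(outcome | unexposed) = 143/1443 = 0.099099
Under exogeneity and monotonicity, PS = (p₁ − p₀) / (1 − p₀).
PS = (0.24432 − 0.099099) / (1 − 0.099099) = 0.14522 / 0.9009 ≈ 0.1612

PS ≈ 0.161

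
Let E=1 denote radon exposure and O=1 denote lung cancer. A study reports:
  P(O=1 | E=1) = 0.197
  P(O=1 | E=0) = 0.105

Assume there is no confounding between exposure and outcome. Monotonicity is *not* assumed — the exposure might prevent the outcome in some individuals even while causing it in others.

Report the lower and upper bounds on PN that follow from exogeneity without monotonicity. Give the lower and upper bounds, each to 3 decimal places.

Let p₁ = 0.197, p₀ = 0.105.
Under exogeneity alone the bounds on PN are max{0,(p₁−p₀)/p₁} ≤ PN ≤ min{1,(1−p₀)/p₁}.
  lower = (p₁ − p₀)/p₁ = 0.092 / 0.197 ≈ 0.4670
  upper = min{1, (1 − p₀)/p₁} = 0.895 / 0.197 ≈ 4.5431 → capped at 1

0.467 ≤ PN ≤ 1.000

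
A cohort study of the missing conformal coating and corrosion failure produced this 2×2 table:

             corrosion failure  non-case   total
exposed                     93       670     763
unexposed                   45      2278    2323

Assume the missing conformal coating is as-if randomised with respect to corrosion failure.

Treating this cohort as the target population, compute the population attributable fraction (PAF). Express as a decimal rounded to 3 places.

PAF ≈ 0.567

p₁ = P(outcome | exposed) = 93/763 = 0.12189
p₀ = P(outcome | unexposed) = 45/2323 = 0.019372
Exposure prevalence π = 763/3086 = 0.24725; overall risk P(Y=1) = 0.044718.
Under exogeneity, PAF = [P(Y=1) − p₀]/P(Y=1).
PAF = (0.044718 − 0.019372) / 0.044718 ≈ 0.5668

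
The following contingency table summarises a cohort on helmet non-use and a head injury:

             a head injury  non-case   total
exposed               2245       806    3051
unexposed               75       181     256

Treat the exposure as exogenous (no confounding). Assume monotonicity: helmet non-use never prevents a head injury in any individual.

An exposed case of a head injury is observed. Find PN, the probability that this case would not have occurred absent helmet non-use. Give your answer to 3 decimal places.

PN ≈ 0.602

p₁ = P(outcome | exposed) = 2245/3051 = 0.73582
p₀ = P(outcome | unexposed) = 75/256 = 0.29297
Under exogeneity and monotonicity, PN = (p₁ − p₀)/p₁.
PN = (0.73582 − 0.29297) / 0.73582 ≈ 0.6018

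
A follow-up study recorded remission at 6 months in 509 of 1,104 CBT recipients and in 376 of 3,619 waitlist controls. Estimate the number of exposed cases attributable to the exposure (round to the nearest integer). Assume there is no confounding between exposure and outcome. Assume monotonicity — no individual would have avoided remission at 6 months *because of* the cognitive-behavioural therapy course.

p₁ = P(outcome | exposed) = 509/1104 = 0.46105
p₀ = P(outcome | unexposed) = 376/3619 = 0.1039
PN = (p₁ − p₀)/p₁ = (0.46105 − 0.1039) / 0.46105 ≈ 0.77465.
Attributable cases ≈ PN × (exposed cases) = 0.77465 × 509 ≈ 394.30.

about 394 cases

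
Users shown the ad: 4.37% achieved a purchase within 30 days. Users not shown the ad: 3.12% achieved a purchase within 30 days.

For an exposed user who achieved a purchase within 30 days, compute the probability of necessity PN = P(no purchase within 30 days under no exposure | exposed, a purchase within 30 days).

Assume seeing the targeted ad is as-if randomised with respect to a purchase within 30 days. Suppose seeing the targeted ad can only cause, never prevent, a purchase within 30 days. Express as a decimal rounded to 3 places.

PN ≈ 0.286

p₁ = 0.0437, p₀ = 0.0312.
Under exogeneity and monotonicity, PN = (p₁ − p₀) / p₁.
PN = (0.0437 − 0.0312) / 0.0437 = 0.0125 / 0.0437 ≈ 0.2860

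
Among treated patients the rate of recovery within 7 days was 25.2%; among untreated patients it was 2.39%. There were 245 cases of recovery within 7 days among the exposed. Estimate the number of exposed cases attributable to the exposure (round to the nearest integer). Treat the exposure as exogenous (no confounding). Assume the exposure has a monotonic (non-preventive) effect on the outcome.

p₁ = 0.252, p₀ = 0.0239.
PN = (p₁ − p₀)/p₁ = (0.252 − 0.0239) / 0.252 ≈ 0.90516.
Attributable cases ≈ PN × (exposed cases) = 0.90516 × 245 ≈ 221.76.

about 222 cases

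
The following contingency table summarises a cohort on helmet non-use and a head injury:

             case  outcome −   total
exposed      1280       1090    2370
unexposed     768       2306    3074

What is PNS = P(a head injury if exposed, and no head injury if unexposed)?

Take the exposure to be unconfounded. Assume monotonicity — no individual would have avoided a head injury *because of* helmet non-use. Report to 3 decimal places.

p₁ = P(outcome | exposed) = 1280/2370 = 0.54008
p₀ = P(outcome | unexposed) = 768/3074 = 0.24984
Under exogeneity and monotonicity, PNS = p₁ − p₀.
PNS = 0.54008 − 0.24984 = 0.29025

PNS ≈ 0.290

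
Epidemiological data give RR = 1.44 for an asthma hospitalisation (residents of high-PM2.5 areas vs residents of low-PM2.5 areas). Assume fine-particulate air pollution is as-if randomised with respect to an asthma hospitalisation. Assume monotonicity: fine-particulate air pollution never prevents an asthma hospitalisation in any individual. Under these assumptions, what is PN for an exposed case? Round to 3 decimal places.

PN ≈ 0.306

Under exogeneity and monotonicity, PN = (RR − 1) / RR = 1 − 1/RR.
PN = (1.44 − 1) / 1.44 = 0.44 / 1.44 ≈ 0.3056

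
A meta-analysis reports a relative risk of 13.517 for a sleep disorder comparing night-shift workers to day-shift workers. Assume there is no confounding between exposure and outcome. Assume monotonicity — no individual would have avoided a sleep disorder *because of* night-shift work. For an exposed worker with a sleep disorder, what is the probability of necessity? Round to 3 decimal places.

PN ≈ 0.926

Under exogeneity and monotonicity, PN = (RR − 1) / RR = 1 − 1/RR.
PN = (13.517 − 1) / 13.517 = 12.52 / 13.517 ≈ 0.9260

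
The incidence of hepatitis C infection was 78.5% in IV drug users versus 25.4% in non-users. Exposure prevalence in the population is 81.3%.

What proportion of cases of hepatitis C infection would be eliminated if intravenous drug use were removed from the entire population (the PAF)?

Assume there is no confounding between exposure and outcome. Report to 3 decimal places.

p₁ = 0.785, p₀ = 0.254.
Overall risk P(Y=1) = π·p₁ + (1−π)·p₀ = 0.813×0.785 + 0.187×0.254 = 0.6857.
Under exogeneity, PAF = [P(Y=1) − p₀] / P(Y=1).
PAF = (0.6857 − 0.254) / 0.6857 ≈ 0.6296

PAF ≈ 0.630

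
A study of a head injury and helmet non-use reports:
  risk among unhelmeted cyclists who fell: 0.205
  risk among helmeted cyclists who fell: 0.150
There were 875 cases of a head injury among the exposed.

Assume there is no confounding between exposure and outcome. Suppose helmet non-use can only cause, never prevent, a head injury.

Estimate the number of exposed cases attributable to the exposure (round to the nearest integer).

about 235 cases

Let p₁ = 0.205, p₀ = 0.15.
PN = (p₁ − p₀)/p₁ = (0.205 − 0.15) / 0.205 ≈ 0.26829.
Attributable cases ≈ PN × (exposed cases) = 0.26829 × 875 ≈ 234.76.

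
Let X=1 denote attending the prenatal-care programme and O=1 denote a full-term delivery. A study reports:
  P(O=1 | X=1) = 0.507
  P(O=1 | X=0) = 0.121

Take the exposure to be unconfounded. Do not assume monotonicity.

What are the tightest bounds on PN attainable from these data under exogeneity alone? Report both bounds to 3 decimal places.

Let p₁ = 0.507, p₀ = 0.121.
Under exogeneity alone the bounds on PN are max{0,(p₁−p₀)/p₁} ≤ PN ≤ min{1,(1−p₀)/p₁}.
  lower = (p₁ − p₀)/p₁ = 0.386 / 0.507 ≈ 0.7613
  upper = min{1, (1 − p₀)/p₁} = 0.879 / 0.507 ≈ 1.7337 → capped at 1

0.761 ≤ PN ≤ 1.000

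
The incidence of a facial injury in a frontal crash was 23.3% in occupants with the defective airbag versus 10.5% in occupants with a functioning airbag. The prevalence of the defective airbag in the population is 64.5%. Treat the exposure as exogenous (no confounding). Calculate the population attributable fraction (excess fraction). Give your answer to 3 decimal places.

PAF ≈ 0.440

p₁ = 0.233, p₀ = 0.105.
Overall risk P(Y=1) = π·p₁ + (1−π)·p₀ = 0.645×0.233 + 0.355×0.105 = 0.18756.
Under exogeneity, PAF = [P(Y=1) − p₀] / P(Y=1).
PAF = (0.18756 − 0.105) / 0.18756 ≈ 0.4402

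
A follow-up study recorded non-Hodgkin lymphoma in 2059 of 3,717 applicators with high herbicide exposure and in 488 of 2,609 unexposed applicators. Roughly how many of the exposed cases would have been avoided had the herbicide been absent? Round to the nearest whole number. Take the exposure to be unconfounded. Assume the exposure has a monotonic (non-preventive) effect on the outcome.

p₁ = P(outcome | exposed) = 2059/3717 = 0.55394
p₀ = P(outcome | unexposed) = 488/2609 = 0.18704
PN = (p₁ − p₀)/p₁ = (0.55394 − 0.18704) / 0.55394 ≈ 0.66234.
Attributable cases ≈ PN × (exposed cases) = 0.66234 × 2059 ≈ 1363.75.

about 1364 cases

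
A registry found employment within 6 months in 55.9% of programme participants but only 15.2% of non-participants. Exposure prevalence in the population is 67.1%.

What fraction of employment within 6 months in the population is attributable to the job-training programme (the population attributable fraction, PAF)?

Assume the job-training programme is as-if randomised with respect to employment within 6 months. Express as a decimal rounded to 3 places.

p₁ = 0.559, p₀ = 0.152.
Overall risk P(Y=1) = π·p₁ + (1−π)·p₀ = 0.671×0.559 + 0.329×0.152 = 0.4251.
Under exogeneity, PAF = [P(Y=1) − p₀] / P(Y=1).
PAF = (0.4251 − 0.152) / 0.4251 ≈ 0.6424

PAF ≈ 0.642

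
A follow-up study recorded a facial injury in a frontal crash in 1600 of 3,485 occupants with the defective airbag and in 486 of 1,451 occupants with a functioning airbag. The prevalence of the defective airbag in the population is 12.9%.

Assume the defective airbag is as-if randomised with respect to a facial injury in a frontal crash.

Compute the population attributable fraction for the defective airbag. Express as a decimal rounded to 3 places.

PAF ≈ 0.046

p₁ = P(outcome | exposed) = 1600/3485 = 0.45911
p₀ = P(outcome | unexposed) = 486/1451 = 0.33494
Overall risk P(Y=1) = π·p₁ + (1−π)·p₀ = 0.129×0.45911 + 0.871×0.33494 = 0.35096.
Under exogeneity, PAF = [P(Y=1) − p₀] / P(Y=1).
PAF = (0.35096 − 0.33494) / 0.35096 ≈ 0.0456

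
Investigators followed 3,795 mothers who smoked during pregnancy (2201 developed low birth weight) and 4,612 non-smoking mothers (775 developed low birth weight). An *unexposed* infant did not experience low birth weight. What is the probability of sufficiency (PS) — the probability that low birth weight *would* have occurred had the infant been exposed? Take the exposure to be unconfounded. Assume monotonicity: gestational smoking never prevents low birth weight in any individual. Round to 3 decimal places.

PS ≈ 0.495

p₁ = P(outcome | exposed) = 2201/3795 = 0.57997
p₀ = P(outcome | unexposed) = 775/4612 = 0.16804
Under exogeneity and monotonicity, PS = (p₁ − p₀) / (1 − p₀).
PS = (0.57997 − 0.16804) / (1 − 0.16804) = 0.41193 / 0.83196 ≈ 0.4951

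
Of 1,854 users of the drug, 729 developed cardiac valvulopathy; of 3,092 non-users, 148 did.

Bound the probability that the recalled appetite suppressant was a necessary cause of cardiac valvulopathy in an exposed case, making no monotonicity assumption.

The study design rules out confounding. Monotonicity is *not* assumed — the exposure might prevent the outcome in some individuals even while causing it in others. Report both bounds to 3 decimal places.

p₁ = P(outcome | exposed) = 729/1854 = 0.3932
p₀ = P(outcome | unexposed) = 148/3092 = 0.047865
Under exogeneity alone the bounds on PN are max{0,(p₁−p₀)/p₁} ≤ PN ≤ min{1,(1−p₀)/p₁}.
  lower = (p₁ − p₀)/p₁ = 0.34534 / 0.3932 ≈ 0.8783
  upper = min{1, (1 − p₀)/p₁} = 0.95213 / 0.3932 ≈ 2.4215 → capped at 1

0.878 ≤ PN ≤ 1.000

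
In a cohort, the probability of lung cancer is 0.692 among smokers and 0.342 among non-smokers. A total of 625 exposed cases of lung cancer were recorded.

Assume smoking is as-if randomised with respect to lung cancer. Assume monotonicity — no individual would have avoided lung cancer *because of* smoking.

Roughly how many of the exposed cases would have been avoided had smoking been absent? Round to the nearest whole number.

Let p₁ = 0.692, p₀ = 0.342.
PN = (p₁ − p₀)/p₁ = (0.692 − 0.342) / 0.692 ≈ 0.50578.
Attributable cases ≈ PN × (exposed cases) = 0.50578 × 625 ≈ 316.11.

about 316 cases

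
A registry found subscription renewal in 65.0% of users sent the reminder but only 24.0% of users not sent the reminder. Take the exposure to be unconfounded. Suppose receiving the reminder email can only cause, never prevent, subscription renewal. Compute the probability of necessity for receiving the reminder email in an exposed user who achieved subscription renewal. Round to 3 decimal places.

PN ≈ 0.631

p₁ = 0.65, p₀ = 0.24.
Under exogeneity and monotonicity, PN = (p₁ − p₀) / p₁.
PN = (0.65 − 0.24) / 0.65 = 0.41 / 0.65 ≈ 0.6308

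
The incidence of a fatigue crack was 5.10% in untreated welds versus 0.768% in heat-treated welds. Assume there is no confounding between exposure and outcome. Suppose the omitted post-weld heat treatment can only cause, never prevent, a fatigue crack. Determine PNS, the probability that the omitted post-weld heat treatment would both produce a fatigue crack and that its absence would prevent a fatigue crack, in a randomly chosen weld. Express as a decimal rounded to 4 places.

p₁ = 0.051, p₀ = 0.00768.
Under exogeneity and monotonicity, PNS = p₁ − p₀.
PNS = 0.051 − 0.00768 = 0.04332

PNS ≈ 0.0433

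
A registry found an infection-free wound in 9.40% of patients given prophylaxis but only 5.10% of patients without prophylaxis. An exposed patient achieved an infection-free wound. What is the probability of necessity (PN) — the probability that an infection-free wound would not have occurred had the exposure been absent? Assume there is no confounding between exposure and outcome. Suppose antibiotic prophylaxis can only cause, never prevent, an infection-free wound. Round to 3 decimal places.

p₁ = 0.094, p₀ = 0.051.
Under exogeneity and monotonicity, PN = (p₁ − p₀) / p₁.
PN = (0.094 − 0.051) / 0.094 = 0.043 / 0.094 ≈ 0.4574

PN ≈ 0.457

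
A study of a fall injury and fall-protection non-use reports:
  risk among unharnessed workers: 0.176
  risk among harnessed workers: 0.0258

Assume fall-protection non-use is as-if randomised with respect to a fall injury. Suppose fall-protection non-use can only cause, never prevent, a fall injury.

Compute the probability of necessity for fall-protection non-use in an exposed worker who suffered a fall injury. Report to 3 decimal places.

PN ≈ 0.853

Let p₁ = 0.176, p₀ = 0.0258.
Under exogeneity and monotonicity, PN = (p₁ − p₀) / p₁.
PN = (0.176 − 0.0258) / 0.176 = 0.1502 / 0.176 ≈ 0.8534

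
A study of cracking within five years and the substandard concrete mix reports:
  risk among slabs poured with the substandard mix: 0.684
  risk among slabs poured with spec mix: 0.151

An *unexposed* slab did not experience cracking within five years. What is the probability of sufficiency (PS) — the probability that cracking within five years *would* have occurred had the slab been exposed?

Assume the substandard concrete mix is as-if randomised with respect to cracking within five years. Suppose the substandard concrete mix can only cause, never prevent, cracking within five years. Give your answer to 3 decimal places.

Let p₁ = 0.684, p₀ = 0.151.
Under exogeneity and monotonicity, PS = (p₁ − p₀) / (1 − p₀).
PS = (0.684 − 0.151) / (1 − 0.151) = 0.533 / 0.849 ≈ 0.6278

PS ≈ 0.628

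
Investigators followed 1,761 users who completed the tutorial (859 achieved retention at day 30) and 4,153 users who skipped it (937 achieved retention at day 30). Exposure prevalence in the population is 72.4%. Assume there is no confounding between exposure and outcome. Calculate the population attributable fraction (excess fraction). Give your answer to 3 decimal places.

p₁ = P(outcome | exposed) = 859/1761 = 0.48779
p₀ = P(outcome | unexposed) = 937/4153 = 0.22562
Overall risk P(Y=1) = π·p₁ + (1−π)·p₀ = 0.724×0.48779 + 0.276×0.22562 = 0.41543.
Under exogeneity, PAF = [P(Y=1) − p₀] / P(Y=1).
PAF = (0.41543 − 0.22562) / 0.41543 ≈ 0.4569

PAF ≈ 0.457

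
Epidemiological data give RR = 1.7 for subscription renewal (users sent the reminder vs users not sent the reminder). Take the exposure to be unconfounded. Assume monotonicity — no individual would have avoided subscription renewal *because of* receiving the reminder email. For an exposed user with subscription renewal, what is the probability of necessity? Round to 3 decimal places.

PN ≈ 0.412

Under exogeneity and monotonicity, PN = (RR − 1) / RR = 1 − 1/RR.
PN = (1.7 − 1) / 1.7 = 0.7 / 1.7 ≈ 0.4118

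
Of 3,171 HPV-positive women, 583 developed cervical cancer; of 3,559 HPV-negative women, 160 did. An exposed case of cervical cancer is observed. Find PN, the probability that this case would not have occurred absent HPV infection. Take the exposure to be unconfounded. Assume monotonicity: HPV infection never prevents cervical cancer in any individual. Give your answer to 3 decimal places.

PN ≈ 0.755

p₁ = P(outcome | exposed) = 583/3171 = 0.18385
p₀ = P(outcome | unexposed) = 160/3559 = 0.044956
Under exogeneity and monotonicity, PN = (p₁ − p₀) / p₁.
PN = (0.18385 − 0.044956) / 0.18385 = 0.1389 / 0.18385 ≈ 0.7555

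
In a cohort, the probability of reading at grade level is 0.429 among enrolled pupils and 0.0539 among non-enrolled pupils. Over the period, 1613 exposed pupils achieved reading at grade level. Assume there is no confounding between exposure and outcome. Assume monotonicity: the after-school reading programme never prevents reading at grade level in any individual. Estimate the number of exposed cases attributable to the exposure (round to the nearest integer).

about 1410 cases

Let p₁ = 0.429, p₀ = 0.0539.
PN = (p₁ − p₀)/p₁ = (0.429 − 0.0539) / 0.429 ≈ 0.87436.
Attributable cases ≈ PN × (exposed cases) = 0.87436 × 1613 ≈ 1410.34.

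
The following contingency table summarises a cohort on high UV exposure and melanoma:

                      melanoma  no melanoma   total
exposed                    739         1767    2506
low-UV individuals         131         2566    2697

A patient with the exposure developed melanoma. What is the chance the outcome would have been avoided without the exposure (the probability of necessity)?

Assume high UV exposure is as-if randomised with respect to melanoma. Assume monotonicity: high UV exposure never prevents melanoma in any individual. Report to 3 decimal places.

PN ≈ 0.835

p₁ = P(outcome | exposed) = 739/2506 = 0.29489
p₀ = P(outcome | unexposed) = 131/2697 = 0.048572
Under exogeneity and monotonicity, PN = (p₁ − p₀) / p₁.
PN = (0.29489 − 0.048572) / 0.29489 = 0.24632 / 0.29489 ≈ 0.8353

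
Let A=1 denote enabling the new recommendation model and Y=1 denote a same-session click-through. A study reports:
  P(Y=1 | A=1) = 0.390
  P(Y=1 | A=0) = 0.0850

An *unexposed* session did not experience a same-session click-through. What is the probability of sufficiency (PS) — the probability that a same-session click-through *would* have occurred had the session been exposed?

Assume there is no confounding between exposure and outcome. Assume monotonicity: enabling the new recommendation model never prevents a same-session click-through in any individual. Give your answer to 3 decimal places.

Let p₁ = 0.39, p₀ = 0.085.
Under exogeneity and monotonicity, PS = (p₁ − p₀) / (1 − p₀).
PS = (0.39 − 0.085) / (1 − 0.085) = 0.305 / 0.915 ≈ 0.3333

PS ≈ 0.333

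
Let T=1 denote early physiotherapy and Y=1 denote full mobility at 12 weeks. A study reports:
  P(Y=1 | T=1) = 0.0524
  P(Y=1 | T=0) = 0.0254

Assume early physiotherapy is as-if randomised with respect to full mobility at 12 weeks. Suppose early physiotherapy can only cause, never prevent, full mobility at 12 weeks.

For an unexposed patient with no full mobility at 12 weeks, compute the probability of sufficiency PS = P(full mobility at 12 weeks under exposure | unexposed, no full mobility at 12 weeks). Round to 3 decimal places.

PS ≈ 0.028

Let p₁ = 0.0524, p₀ = 0.0254.
Under exogeneity and monotonicity, PS = (p₁ − p₀) / (1 − p₀).
PS = (0.0524 − 0.0254) / (1 − 0.0254) = 0.027 / 0.9746 ≈ 0.0277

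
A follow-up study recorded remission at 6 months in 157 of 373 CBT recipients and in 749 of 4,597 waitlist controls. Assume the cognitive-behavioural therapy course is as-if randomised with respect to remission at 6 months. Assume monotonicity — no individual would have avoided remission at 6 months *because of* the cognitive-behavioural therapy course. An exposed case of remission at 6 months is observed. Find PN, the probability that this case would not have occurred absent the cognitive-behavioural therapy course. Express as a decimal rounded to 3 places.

PN ≈ 0.613

p₁ = P(outcome | exposed) = 157/373 = 0.42091
p₀ = P(outcome | unexposed) = 749/4597 = 0.16293
Under exogeneity and monotonicity, PN = (p₁ − p₀) / p₁.
PN = (0.42091 − 0.16293) / 0.42091 = 0.25798 / 0.42091 ≈ 0.6129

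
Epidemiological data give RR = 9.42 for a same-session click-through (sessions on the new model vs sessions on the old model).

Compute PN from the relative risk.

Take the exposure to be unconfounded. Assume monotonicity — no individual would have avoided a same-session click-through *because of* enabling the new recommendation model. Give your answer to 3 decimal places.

Under exogeneity and monotonicity, PN = (RR − 1) / RR = 1 − 1/RR.
PN = (9.42 − 1) / 9.42 = 8.42 / 9.42 ≈ 0.8938

PN ≈ 0.894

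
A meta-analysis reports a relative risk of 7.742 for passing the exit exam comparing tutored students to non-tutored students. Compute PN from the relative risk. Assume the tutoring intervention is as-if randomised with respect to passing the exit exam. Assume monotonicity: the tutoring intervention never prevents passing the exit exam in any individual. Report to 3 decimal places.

PN ≈ 0.871

Under exogeneity and monotonicity, PN = (RR − 1) / RR = 1 − 1/RR.
PN = (7.742 − 1) / 7.742 = 6.742 / 7.742 ≈ 0.8708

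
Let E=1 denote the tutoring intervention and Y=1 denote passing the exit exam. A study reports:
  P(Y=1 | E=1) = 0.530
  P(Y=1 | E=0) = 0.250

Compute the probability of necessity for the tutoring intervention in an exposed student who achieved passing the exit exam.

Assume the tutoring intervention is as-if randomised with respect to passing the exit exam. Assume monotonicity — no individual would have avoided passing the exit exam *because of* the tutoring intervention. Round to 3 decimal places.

Let p₁ = 0.53, p₀ = 0.25.
Under exogeneity and monotonicity, PN = (p₁ − p₀) / p₁.
PN = (0.53 − 0.25) / 0.53 = 0.28 / 0.53 ≈ 0.5283

PN ≈ 0.528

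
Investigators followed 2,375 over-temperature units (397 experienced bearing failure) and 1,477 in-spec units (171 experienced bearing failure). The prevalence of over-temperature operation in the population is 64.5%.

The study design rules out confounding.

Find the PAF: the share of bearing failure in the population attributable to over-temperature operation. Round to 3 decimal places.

PAF ≈ 0.223

p₁ = P(outcome | exposed) = 397/2375 = 0.16716
p₀ = P(outcome | unexposed) = 171/1477 = 0.11578
Overall risk P(Y=1) = π·p₁ + (1−π)·p₀ = 0.645×0.16716 + 0.355×0.11578 = 0.14892.
Under exogeneity, PAF = [P(Y=1) − p₀] / P(Y=1).
PAF = (0.14892 − 0.11578) / 0.14892 ≈ 0.2226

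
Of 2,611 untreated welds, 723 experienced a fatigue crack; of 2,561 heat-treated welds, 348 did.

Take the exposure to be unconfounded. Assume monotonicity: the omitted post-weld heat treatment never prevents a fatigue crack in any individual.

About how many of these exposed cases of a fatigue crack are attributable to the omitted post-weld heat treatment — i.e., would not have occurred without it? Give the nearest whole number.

about 368 cases

p₁ = P(outcome | exposed) = 723/2611 = 0.27691
p₀ = P(outcome | unexposed) = 348/2561 = 0.13588
PN = (p₁ − p₀)/p₁ = (0.27691 − 0.13588) / 0.27691 ≈ 0.50927.
Attributable cases ≈ PN × (exposed cases) = 0.50927 × 723 ≈ 368.21.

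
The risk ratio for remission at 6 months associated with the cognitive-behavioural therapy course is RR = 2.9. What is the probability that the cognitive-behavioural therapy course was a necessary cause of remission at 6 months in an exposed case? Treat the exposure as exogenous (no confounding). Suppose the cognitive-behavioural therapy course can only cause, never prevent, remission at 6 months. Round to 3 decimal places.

PN ≈ 0.655

Under exogeneity and monotonicity, PN = (RR − 1) / RR = 1 − 1/RR.
PN = (2.9 − 1) / 2.9 = 1.9 / 2.9 ≈ 0.6552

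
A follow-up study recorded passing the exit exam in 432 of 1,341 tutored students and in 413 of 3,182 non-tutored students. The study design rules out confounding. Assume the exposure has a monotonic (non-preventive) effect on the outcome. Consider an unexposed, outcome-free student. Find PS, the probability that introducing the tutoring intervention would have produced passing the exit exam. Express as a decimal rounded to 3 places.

p₁ = P(outcome | exposed) = 432/1341 = 0.32215
p₀ = P(outcome | unexposed) = 413/3182 = 0.12979
Under exogeneity and monotonicity, PS = (p₁ − p₀) / (1 − p₀).
PS = (0.32215 − 0.12979) / (1 − 0.12979) = 0.19236 / 0.87021 ≈ 0.2210

PS ≈ 0.221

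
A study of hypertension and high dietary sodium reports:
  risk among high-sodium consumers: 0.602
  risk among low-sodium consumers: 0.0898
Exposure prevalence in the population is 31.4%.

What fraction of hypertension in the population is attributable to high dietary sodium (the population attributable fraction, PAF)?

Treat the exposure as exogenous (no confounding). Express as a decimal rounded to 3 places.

Let p₁ = 0.602, p₀ = 0.0898.
Overall risk P(Y=1) = π·p₁ + (1−π)·p₀ = 0.314×0.602 + 0.686×0.0898 = 0.25063.
Under exogeneity, PAF = [P(Y=1) − p₀] / P(Y=1).
PAF = (0.25063 − 0.0898) / 0.25063 ≈ 0.6417

PAF ≈ 0.642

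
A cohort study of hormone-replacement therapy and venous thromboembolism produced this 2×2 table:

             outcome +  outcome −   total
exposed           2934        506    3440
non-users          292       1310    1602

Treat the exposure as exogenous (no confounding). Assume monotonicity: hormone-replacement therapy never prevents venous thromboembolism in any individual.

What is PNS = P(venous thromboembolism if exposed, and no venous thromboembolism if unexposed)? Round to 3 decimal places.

p₁ = P(outcome | exposed) = 2934/3440 = 0.85291
p₀ = P(outcome | unexposed) = 292/1602 = 0.18227
Under exogeneity and monotonicity, PNS = p₁ − p₀.
PNS = 0.85291 − 0.18227 = 0.67063

PNS ≈ 0.671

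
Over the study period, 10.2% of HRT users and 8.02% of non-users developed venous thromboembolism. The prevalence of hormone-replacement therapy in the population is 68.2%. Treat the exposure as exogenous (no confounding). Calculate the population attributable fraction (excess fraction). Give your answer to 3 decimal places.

PAF ≈ 0.156

p₁ = 0.102, p₀ = 0.0802.
Overall risk P(Y=1) = π·p₁ + (1−π)·p₀ = 0.682×0.102 + 0.318×0.0802 = 0.095068.
Under exogeneity, PAF = [P(Y=1) − p₀] / P(Y=1).
PAF = (0.095068 − 0.0802) / 0.095068 ≈ 0.1564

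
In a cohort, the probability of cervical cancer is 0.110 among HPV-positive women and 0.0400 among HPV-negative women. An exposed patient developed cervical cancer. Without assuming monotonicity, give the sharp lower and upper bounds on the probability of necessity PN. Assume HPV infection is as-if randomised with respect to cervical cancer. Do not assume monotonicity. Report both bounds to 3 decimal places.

0.636 ≤ PN ≤ 1.000

Let p₁ = 0.11, p₀ = 0.04.
Under exogeneity alone the bounds on PN are max{0,(p₁−p₀)/p₁} ≤ PN ≤ min{1,(1−p₀)/p₁}.
  lower = (p₁ − p₀)/p₁ = 0.07 / 0.11 ≈ 0.6364
  upper = min{1, (1 − p₀)/p₁} = 0.96 / 0.11 ≈ 8.7273 → capped at 1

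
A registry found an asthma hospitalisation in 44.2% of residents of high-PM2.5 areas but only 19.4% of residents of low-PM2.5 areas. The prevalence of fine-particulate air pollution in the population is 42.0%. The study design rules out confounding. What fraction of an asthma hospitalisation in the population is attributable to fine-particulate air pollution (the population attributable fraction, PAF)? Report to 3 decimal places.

PAF ≈ 0.349

p₁ = 0.442, p₀ = 0.194.
Overall risk P(Y=1) = π·p₁ + (1−π)·p₀ = 0.42×0.442 + 0.58×0.194 = 0.29816.
Under exogeneity, PAF = [P(Y=1) − p₀] / P(Y=1).
PAF = (0.29816 − 0.194) / 0.29816 ≈ 0.3493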